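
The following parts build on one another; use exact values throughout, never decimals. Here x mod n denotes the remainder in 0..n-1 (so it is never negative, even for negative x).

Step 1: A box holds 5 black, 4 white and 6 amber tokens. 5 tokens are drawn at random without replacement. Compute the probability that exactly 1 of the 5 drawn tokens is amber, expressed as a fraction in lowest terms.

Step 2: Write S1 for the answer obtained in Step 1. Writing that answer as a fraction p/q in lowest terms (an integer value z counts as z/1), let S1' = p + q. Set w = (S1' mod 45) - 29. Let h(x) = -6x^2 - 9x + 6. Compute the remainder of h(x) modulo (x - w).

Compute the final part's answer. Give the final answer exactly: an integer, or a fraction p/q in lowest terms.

-1479

Step 1: total draws C(15,5) = 3003; favorable C(6,1)*C(9,4) = 756; P = 36/143; answer 36/143
Step 2: S1 = 36/143; threaded value p + q = 179; w = 15; remainder = value at the root: -6*(15)^2 - 9*(15)^1 + 6 = (-1350) + (-135) + (6) = -1479; answer -1479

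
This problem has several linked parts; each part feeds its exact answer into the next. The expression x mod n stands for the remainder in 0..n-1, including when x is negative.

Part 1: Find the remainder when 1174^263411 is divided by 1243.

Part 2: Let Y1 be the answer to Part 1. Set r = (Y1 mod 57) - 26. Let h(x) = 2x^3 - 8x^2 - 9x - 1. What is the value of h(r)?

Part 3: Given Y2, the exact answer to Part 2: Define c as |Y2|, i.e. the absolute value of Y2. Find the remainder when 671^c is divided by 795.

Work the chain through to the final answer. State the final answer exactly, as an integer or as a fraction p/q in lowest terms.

716

Part 1: squarings mod 1243: 1174^1=1174, 1174^2=1032, 1174^4=1016, 1174^8=566, 1174^16=905, 1174^32=1131, 1174^64=114, 1174^128=566, 1174^256=905, 1174^512=1131, 1174^1024=114, 1174^2048=566, 1174^4096=905, 1174^8192=1131, 1174^16384=114, 1174^32768=566, 1174^65536=905, 1174^131072=1131, 1174^262144=114; 1174^263411 = 1174^1 * 1174^2 * 1174^16 * 1174^32 * 1174^64 * 1174^128 * 1174^1024 * 1174^262144 = 547 (mod 1243); answer 547
Part 2: Y1 = 547; r = 8; 2*(8)^3 - 8*(8)^2 - 9*(8)^1 - 1 = (1024) + (-512) + (-72) + (-1) = 439; answer 439
Part 3: Y2 = 439; c = 439; squarings mod 795: 671^1=671, 671^2=271, 671^4=301, 671^8=766, 671^16=46, 671^32=526, 671^64=16, 671^128=256, 671^256=346; 671^439 = 671^1 * 671^2 * 671^4 * 671^16 * 671^32 * 671^128 * 671^256 = 716 (mod 795); answer 716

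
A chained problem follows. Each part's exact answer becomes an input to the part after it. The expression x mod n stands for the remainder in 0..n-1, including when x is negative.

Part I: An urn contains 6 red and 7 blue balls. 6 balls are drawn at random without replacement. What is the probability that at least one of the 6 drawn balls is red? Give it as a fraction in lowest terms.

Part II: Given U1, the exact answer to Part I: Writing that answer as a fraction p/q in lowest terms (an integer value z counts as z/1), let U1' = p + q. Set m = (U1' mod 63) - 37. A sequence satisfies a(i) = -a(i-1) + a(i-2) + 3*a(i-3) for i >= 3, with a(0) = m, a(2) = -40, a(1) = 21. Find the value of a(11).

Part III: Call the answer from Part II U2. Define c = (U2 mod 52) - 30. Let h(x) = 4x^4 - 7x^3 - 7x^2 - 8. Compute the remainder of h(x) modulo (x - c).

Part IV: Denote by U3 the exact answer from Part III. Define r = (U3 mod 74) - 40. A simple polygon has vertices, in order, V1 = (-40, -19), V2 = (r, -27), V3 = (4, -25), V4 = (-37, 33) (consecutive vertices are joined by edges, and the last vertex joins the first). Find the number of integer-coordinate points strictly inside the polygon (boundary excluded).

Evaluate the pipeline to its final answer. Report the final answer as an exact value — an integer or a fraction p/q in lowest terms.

1252

Part I: total draws C(13,6) = 1716; complement C(7,6) = 7; favorable 1716 - 7 = 1709; P = 1709/1716; answer 1709/1716
Part II: U1 = 1709/1716; threaded value p + q = 3425; m = -14; a(3) = -1*(-40) + 1*(21) + 3*(-14) = 19; iterating: a(3)=19, a(4)=4, a(5)=-105, a(6)=166, a(7)=-259, a(8)=110, a(9)=129, a(10)=-796, a(11)=1255; answer 1255
Part III: U2 = 1255; c = -23; remainder = value at the root: 4*(-23)^4 - 7*(-23)^3 - 7*(-23)^2 - 8 = (1119364) + (85169) + (-3703) + (-8) = 1200822; answer 1200822
Part IV: U3 = 1200822; r = -16; cross terms: (-40*-27 - -16*-19)=776, (-16*-25 - 4*-27)=508, (4*33 - -37*-25)=-793, (-37*-19 - -40*33)=2023; twice the area = |2514| = 2514; area = 1257; boundary points = 8 + 2 + 1 + 1 = 12; strictly interior points = area - boundary/2 + 1 = 1252; answer 1252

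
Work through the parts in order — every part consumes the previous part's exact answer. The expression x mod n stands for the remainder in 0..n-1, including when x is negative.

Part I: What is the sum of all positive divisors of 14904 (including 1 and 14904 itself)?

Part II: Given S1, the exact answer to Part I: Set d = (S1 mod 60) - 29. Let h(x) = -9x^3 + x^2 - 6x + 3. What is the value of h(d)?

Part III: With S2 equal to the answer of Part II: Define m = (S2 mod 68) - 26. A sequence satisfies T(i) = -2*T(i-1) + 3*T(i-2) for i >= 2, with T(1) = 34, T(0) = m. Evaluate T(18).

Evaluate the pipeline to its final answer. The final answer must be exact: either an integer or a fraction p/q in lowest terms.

Part I: 14904 = 2^3 * 3^4 * 23; sigma = (1 + 2 + 4 + 8) * (1 + 3 + 9 + 27 + 81) * (1 + 23) = 15 * 121 * 24 = 43560; answer 43560
Part II: S1 = 43560; d = -29; -9*(-29)^3 + 1*(-29)^2 - 6*(-29)^1 + 3 = (219501) + (841) + (174) + (3) = 220519; answer 220519
Part III: S2 = 220519; m = 37; T(2) = -2*(34) + 3*(37) = 43; iterating: T(2)=43, T(3)=16, T(4)=97, T(5)=-146, T(6)=583, T(7)=-1604, T(8)=4957, T(9)=-14726, T(10)=44323, T(11)=-132824, T(12)=398617, T(13)=-1195706, T(14)=3587263, T(15)=-10761644, T(16)=32285077, T(17)=-96855086, T(18)=290565403; answer 290565403

290565403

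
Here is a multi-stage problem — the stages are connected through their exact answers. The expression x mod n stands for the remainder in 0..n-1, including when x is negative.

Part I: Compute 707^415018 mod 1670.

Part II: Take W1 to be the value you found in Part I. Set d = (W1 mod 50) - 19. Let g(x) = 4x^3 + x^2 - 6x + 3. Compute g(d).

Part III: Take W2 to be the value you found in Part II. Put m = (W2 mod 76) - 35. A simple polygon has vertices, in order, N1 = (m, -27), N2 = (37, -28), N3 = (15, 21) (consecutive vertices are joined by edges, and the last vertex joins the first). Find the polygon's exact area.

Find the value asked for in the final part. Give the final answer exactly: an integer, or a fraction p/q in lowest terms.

Part I: squarings mod 1670: 707^1=707, 707^2=519, 707^4=491, 707^8=601, 707^16=481, 707^32=901, 707^64=181, 707^128=1031, 707^256=841, 707^512=871, 707^1024=461, 707^2048=431, 707^4096=391, 707^8192=911, 707^16384=1601, 707^32768=1421, 707^65536=211, 707^131072=1101, 707^262144=1451; 707^415018 = 707^2 * 707^8 * 707^32 * 707^256 * 707^1024 * 707^4096 * 707^16384 * 707^131072 * 707^262144 = 809 (mod 1670); answer 809
Part II: W1 = 809; d = -10; 4*(-10)^3 + 1*(-10)^2 - 6*(-10)^1 + 3 = (-4000) + (100) + (60) + (3) = -3837; answer -3837
Part III: W2 = -3837; m = 4; cross terms: (4*-28 - 37*-27)=887, (37*21 - 15*-28)=1197, (15*-27 - 4*21)=-489; twice the area = |1595| = 1595; area = 1595/2; answer 1595/2

1595/2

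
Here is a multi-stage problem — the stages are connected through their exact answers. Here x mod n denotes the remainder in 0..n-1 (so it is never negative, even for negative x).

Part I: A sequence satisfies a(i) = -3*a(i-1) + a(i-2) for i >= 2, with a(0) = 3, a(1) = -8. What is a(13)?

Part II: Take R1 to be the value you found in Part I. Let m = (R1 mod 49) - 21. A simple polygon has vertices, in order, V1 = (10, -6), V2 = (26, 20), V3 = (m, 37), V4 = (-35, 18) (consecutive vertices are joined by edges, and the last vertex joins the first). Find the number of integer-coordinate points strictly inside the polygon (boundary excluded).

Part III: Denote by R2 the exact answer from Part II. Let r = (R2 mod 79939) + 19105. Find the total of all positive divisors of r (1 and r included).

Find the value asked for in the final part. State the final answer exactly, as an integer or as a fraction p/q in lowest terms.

Part I: a(2) = -3*(-8) + 1*(3) = 27; iterating: a(2)=27, a(3)=-89, a(4)=294, a(5)=-971, a(6)=3207, a(7)=-10592, a(8)=34983, a(9)=-115541, a(10)=381606, a(11)=-1260359, a(12)=4162683, a(13)=-13748408; answer -13748408
Part II: R1 = -13748408; m = -9; cross terms: (10*20 - 26*-6)=356, (26*37 - -9*20)=1142, (-9*18 - -35*37)=1133, (-35*-6 - 10*18)=30; twice the area = |2661| = 2661; area = 2661/2; boundary points = 2 + 1 + 1 + 3 = 7; strictly interior points = area - boundary/2 + 1 = 1328; answer 1328
Part III: R2 = 1328; r = 20433; 20433 = 3 * 7^2 * 139; sigma = (1 + 3) * (1 + 7 + 49) * (1 + 139) = 4 * 57 * 140 = 31920; answer 31920

31920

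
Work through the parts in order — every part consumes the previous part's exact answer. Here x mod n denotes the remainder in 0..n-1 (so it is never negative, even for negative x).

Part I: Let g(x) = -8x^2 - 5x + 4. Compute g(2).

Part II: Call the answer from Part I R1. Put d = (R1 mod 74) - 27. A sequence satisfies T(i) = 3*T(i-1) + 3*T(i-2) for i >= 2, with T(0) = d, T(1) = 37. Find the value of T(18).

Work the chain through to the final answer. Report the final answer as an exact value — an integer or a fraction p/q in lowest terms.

252175663233

Part I: -8*(2)^2 - 5*(2)^1 + 4 = (-32) + (-10) + (4) = -38; answer -38
Part II: R1 = -38; d = 9; T(2) = 3*(37) + 3*(9) = 138; iterating: T(2)=138, T(3)=525, T(4)=1989, T(5)=7542, T(6)=28593, T(7)=108405, T(8)=410994, T(9)=1558197, T(10)=5907573, T(11)=22397310, T(12)=84914649, T(13)=321935877, T(14)=1220551578, T(15)=4627462365, T(16)=17544041829, T(17)=66514512582, T(18)=252175663233; answer 252175663233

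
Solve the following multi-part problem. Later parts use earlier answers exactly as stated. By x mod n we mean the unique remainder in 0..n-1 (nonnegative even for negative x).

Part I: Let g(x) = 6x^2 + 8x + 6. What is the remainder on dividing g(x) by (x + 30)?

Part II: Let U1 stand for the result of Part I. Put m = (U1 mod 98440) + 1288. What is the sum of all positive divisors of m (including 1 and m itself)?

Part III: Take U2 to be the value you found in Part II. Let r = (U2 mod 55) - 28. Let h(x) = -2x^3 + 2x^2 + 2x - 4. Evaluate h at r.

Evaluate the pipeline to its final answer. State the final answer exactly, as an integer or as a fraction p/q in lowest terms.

Part I: remainder = value at the root: 6*(-30)^2 + 8*(-30)^1 + 6 = (5400) + (-240) + (6) = 5166; answer 5166
Part II: U1 = 5166; m = 6454; 6454 = 2 * 7 * 461; sigma = (1 + 2) * (1 + 7) * (1 + 461) = 3 * 8 * 462 = 11088; answer 11088
Part III: U2 = 11088; r = 5; -2*(5)^3 + 2*(5)^2 + 2*(5)^1 - 4 = (-250) + (50) + (10) + (-4) = -194; answer -194

-194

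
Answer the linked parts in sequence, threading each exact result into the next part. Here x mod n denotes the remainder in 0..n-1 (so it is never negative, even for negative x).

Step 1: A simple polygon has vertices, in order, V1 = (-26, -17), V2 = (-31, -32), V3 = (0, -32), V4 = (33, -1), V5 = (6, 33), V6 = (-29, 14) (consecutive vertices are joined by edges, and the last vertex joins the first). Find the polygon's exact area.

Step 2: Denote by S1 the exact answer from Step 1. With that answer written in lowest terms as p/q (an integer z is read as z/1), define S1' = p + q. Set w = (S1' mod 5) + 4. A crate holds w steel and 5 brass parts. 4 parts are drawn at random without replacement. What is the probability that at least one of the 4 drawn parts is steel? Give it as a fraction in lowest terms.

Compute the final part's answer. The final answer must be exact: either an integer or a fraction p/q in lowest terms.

Step 1: cross terms: (-26*-32 - -31*-17)=305, (-31*-32 - 0*-32)=992, (0*-1 - 33*-32)=1056, (33*33 - 6*-1)=1095, (6*14 - -29*33)=1041, (-29*-17 - -26*14)=857; twice the area = |5346| = 5346; area = 2673; answer 2673
Step 2: S1 = 2673; threaded value p + q = 2674; w = 8; total draws C(13,4) = 715; complement C(5,4) = 5; favorable 715 - 5 = 710; P = 142/143; answer 142/143

142/143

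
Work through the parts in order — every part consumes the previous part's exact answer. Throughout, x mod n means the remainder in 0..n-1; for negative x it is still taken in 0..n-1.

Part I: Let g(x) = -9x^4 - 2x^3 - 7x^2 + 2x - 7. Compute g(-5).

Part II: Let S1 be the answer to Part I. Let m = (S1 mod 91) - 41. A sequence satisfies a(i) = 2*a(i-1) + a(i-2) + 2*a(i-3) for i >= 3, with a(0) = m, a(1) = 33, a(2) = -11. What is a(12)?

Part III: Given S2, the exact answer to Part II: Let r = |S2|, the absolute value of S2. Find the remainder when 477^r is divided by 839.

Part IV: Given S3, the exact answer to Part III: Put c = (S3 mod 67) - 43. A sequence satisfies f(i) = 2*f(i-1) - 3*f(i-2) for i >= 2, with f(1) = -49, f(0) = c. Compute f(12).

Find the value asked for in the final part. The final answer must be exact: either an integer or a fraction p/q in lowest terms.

Part I: -9*(-5)^4 - 2*(-5)^3 - 7*(-5)^2 + 2*(-5)^1 - 7 = (-5625) + (250) + (-175) + (-10) + (-7) = -5567; answer -5567
Part II: S1 = -5567; m = 34; a(3) = 2*(-11) + 1*(33) + 2*(34) = 79; iterating: a(3)=79, a(4)=213, a(5)=483, a(6)=1337, a(7)=3583, a(8)=9469, a(9)=25195, a(10)=67025, a(11)=178183, a(12)=473781; answer 473781
Part III: S2 = 473781; r = 473781; squarings mod 839: 477^1=477, 477^2=160, 477^4=430, 477^8=320, 477^16=42, 477^32=86, 477^64=684, 477^128=533, 477^256=507, 477^512=315, 477^1024=223, 477^2048=228, 477^4096=805, 477^8192=317, 477^16384=648, 477^32768=404, 477^65536=450, 477^131072=301, 477^262144=828; 477^473781 = 477^1 * 477^4 * 477^16 * 477^32 * 477^128 * 477^512 * 477^2048 * 477^4096 * 477^8192 * 477^65536 * 477^131072 * 477^262144 = 270 (mod 839); answer 270
Part IV: S3 = 270; c = -41; f(2) = 2*(-49) - 3*(-41) = 25; iterating: f(2)=25, f(3)=197, f(4)=319, f(5)=47, f(6)=-863, f(7)=-1867, f(8)=-1145, f(9)=3311, f(10)=10057, f(11)=10181, f(12)=-9809; answer -9809

-9809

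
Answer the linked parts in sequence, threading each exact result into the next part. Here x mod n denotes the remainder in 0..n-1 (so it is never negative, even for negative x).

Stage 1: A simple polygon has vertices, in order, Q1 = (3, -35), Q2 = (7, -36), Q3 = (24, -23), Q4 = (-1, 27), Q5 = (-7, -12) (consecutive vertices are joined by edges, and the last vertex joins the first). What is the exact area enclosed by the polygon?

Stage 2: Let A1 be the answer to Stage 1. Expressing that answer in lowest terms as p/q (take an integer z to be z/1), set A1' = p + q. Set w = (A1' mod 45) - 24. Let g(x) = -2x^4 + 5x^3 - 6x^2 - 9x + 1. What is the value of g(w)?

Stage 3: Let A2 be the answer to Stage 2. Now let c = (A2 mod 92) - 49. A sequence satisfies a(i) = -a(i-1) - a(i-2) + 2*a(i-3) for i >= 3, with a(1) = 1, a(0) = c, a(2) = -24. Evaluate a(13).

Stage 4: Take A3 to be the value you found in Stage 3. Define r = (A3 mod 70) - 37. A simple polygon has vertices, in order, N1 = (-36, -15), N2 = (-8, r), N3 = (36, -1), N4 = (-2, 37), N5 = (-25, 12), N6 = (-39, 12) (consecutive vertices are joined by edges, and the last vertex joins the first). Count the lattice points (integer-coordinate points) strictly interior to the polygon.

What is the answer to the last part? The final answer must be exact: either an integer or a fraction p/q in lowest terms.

2200

Stage 1: cross terms: (3*-36 - 7*-35)=137, (7*-23 - 24*-36)=703, (24*27 - -1*-23)=625, (-1*-12 - -7*27)=201, (-7*-35 - 3*-12)=281; twice the area = |1947| = 1947; area = 1947/2; answer 1947/2
Stage 2: A1 = 1947/2; threaded value p + q = 1949; w = -10; -2*(-10)^4 + 5*(-10)^3 - 6*(-10)^2 - 9*(-10)^1 + 1 = (-20000) + (-5000) + (-600) + (90) + (1) = -25509; answer -25509
Stage 3: A2 = -25509; c = 18; a(3) = -1*(-24) - 1*(1) + 2*(18) = 59; iterating: a(3)=59, a(4)=-33, a(5)=-74, a(6)=225, a(7)=-217, a(8)=-156, a(9)=823, a(10)=-1101, a(11)=-34, a(12)=2781, a(13)=-4949; answer -4949
Stage 4: A3 = -4949; r = -16; cross terms: (-36*-16 - -8*-15)=456, (-8*-1 - 36*-16)=584, (36*37 - -2*-1)=1330, (-2*12 - -25*37)=901, (-25*12 - -39*12)=168, (-39*-15 - -36*12)=1017; twice the area = |4456| = 4456; area = 2228; boundary points = 1 + 1 + 38 + 1 + 14 + 3 = 58; strictly interior points = area - boundary/2 + 1 = 2200; answer 2200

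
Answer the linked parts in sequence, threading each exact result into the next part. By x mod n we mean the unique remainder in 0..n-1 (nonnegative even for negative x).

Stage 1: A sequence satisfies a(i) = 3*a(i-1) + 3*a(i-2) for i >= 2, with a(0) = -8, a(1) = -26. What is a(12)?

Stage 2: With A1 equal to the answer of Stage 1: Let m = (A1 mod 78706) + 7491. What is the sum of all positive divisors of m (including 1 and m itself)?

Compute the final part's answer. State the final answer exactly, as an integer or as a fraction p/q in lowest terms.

48384

Stage 1: a(2) = 3*(-26) + 3*(-8) = -102; iterating: a(2)=-102, a(3)=-384, a(4)=-1458, a(5)=-5526, a(6)=-20952, a(7)=-79434, a(8)=-301158, a(9)=-1141776, a(10)=-4328802, a(11)=-16411734, a(12)=-62221608; answer -62221608
Stage 2: A1 = -62221608; m = 42329; 42329 = 7 * 6047; sigma = (1 + 7) * (1 + 6047) = 8 * 6048 = 48384; answer 48384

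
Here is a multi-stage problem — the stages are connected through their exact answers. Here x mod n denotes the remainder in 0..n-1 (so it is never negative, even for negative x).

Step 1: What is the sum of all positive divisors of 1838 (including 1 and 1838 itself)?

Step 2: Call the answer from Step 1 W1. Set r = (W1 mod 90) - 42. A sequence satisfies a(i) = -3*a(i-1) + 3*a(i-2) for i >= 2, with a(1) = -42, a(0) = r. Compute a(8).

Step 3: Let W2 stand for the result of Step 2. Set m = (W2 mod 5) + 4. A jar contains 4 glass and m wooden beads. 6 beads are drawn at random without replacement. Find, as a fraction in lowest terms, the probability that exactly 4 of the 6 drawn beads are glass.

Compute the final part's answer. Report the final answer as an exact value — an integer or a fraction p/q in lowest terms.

Step 1: 1838 = 2 * 919; sigma = (1 + 2) * (1 + 919) = 3 * 920 = 2760; answer 2760
Step 2: W1 = 2760; r = 18; a(2) = -3*(-42) + 3*(18) = 180; iterating: a(2)=180, a(3)=-666, a(4)=2538, a(5)=-9612, a(6)=36450, a(7)=-138186, a(8)=523908; answer 523908
Step 3: W2 = 523908; m = 7; total draws C(11,6) = 462; favorable C(4,4)*C(7,2) = 21; P = 1/22; answer 1/22

1/22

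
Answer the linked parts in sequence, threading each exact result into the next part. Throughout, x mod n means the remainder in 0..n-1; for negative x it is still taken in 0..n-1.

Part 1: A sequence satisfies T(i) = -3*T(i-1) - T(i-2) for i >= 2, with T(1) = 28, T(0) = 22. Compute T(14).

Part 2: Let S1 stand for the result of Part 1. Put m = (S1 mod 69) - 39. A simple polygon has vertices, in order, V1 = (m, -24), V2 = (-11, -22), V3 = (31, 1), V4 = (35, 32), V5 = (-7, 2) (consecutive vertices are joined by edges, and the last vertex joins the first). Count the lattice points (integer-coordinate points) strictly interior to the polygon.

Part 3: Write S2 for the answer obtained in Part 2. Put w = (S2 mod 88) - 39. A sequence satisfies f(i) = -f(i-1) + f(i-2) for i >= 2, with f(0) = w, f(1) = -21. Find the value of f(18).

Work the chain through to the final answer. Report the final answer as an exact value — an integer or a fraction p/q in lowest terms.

94189

Part 1: T(2) = -3*(28) - 1*(22) = -106; iterating: T(2)=-106, T(3)=290, T(4)=-764, T(5)=2002, T(6)=-5242, T(7)=13724, T(8)=-35930, T(9)=94066, T(10)=-246268, T(11)=644738, T(12)=-1687946, T(13)=4419100, T(14)=-11569354; answer -11569354
Part 2: S1 = -11569354; m = -25; cross terms: (-25*-22 - -11*-24)=286, (-11*1 - 31*-22)=671, (31*32 - 35*1)=957, (35*2 - -7*32)=294, (-7*-24 - -25*2)=218; twice the area = |2426| = 2426; area = 1213; boundary points = 2 + 1 + 1 + 6 + 2 = 12; strictly interior points = area - boundary/2 + 1 = 1208; answer 1208
Part 3: S2 = 1208; w = 25; f(2) = -1*(-21) + 1*(25) = 46; iterating: f(2)=46, f(3)=-67, f(4)=113, f(5)=-180, f(6)=293, f(7)=-473, f(8)=766, f(9)=-1239, f(10)=2005, f(11)=-3244, f(12)=5249, f(13)=-8493, f(14)=13742, f(15)=-22235, f(16)=35977, f(17)=-58212, f(18)=94189; answer 94189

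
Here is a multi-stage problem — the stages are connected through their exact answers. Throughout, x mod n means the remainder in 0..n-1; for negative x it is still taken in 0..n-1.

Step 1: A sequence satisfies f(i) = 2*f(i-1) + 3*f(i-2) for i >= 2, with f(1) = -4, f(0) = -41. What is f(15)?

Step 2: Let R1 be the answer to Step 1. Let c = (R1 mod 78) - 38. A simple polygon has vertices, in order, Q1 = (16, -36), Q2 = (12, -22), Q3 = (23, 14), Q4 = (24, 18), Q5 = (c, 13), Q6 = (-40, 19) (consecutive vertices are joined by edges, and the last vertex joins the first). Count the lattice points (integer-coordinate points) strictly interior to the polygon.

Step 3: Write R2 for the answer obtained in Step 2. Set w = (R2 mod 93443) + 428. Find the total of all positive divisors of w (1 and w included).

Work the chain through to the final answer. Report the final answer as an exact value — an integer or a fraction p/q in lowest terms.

Step 1: f(2) = 2*(-4) + 3*(-41) = -131; iterating: f(2)=-131, f(3)=-274, f(4)=-941, f(5)=-2704, f(6)=-8231, f(7)=-24574, f(8)=-73841, f(9)=-221404, f(10)=-664331, f(11)=-1992874, f(12)=-5978741, f(13)=-17936104, f(14)=-53808431, f(15)=-161425174; answer -161425174
Step 2: R1 = -161425174; c = 0; cross terms: (16*-22 - 12*-36)=80, (12*14 - 23*-22)=674, (23*18 - 24*14)=78, (24*13 - 0*18)=312, (0*19 - -40*13)=520, (-40*-36 - 16*19)=1136; twice the area = |2800| = 2800; area = 1400; boundary points = 2 + 1 + 1 + 1 + 2 + 1 = 8; strictly interior points = area - boundary/2 + 1 = 1397; answer 1397
Step 3: R2 = 1397; w = 1825; 1825 = 5^2 * 73; sigma = (1 + 5 + 25) * (1 + 73) = 31 * 74 = 2294; answer 2294

2294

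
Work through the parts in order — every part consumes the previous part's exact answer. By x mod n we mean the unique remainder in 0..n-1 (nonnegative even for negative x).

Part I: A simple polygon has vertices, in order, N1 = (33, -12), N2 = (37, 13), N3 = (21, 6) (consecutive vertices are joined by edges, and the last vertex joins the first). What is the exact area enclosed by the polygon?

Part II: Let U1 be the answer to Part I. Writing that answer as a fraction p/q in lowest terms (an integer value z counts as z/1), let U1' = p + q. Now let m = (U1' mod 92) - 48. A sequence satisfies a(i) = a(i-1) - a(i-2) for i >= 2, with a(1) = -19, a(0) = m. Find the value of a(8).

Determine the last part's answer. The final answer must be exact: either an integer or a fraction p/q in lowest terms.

26

Part I: cross terms: (33*13 - 37*-12)=873, (37*6 - 21*13)=-51, (21*-12 - 33*6)=-450; twice the area = |372| = 372; area = 186; answer 186
Part II: U1 = 186; threaded value p + q = 187; m = -45; a(2) = 1*(-19) - 1*(-45) = 26; iterating: a(2)=26, a(3)=45, a(4)=19, a(5)=-26, a(6)=-45, a(7)=-19, a(8)=26; answer 26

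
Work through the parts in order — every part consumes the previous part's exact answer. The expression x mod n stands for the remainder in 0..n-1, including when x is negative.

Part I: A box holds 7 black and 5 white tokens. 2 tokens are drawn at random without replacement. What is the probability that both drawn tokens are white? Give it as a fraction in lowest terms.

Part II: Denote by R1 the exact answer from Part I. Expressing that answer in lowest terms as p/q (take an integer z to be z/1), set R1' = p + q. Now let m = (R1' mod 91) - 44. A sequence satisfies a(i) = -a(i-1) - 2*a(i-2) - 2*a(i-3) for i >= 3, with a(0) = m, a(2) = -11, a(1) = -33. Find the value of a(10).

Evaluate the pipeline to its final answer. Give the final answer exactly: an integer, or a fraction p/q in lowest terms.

Part I: total draws C(12,2) = 66; favorable C(5,2) = 10; P = 5/33; answer 5/33
Part II: R1 = 5/33; threaded value p + q = 38; m = -6; a(3) = -1*(-11) - 2*(-33) - 2*(-6) = 89; iterating: a(3)=89, a(4)=-1, a(5)=-155, a(6)=-21, a(7)=333, a(8)=19, a(9)=-643, a(10)=-61; answer -61

-61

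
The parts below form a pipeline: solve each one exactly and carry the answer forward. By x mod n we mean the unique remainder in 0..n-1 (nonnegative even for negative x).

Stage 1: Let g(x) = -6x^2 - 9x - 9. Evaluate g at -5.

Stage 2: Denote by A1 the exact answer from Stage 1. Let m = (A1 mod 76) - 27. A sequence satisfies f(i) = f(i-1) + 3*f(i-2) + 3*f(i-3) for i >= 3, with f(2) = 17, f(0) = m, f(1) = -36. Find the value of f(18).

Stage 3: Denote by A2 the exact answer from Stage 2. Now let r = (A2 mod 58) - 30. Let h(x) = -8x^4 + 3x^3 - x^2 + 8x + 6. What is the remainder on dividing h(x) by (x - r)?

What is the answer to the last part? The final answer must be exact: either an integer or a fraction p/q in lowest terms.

Stage 1: -6*(-5)^2 - 9*(-5)^1 - 9 = (-150) + (45) + (-9) = -114; answer -114
Stage 2: A1 = -114; m = 11; f(3) = 1*(17) + 3*(-36) + 3*(11) = -58; iterating: f(3)=-58, f(4)=-115, f(5)=-238, f(6)=-757, f(7)=-1816, f(8)=-4801, f(9)=-12520, f(10)=-32371, f(11)=-84334, f(12)=-219007, f(13)=-569122, f(14)=-1479145, f(15)=-3843532, f(16)=-9988333, f(17)=-25956364, f(18)=-67451959; answer -67451959
Stage 3: A2 = -67451959; r = -19; remainder = value at the root: -8*(-19)^4 + 3*(-19)^3 - 1*(-19)^2 + 8*(-19)^1 + 6 = (-1042568) + (-20577) + (-361) + (-152) + (6) = -1063652; answer -1063652

-1063652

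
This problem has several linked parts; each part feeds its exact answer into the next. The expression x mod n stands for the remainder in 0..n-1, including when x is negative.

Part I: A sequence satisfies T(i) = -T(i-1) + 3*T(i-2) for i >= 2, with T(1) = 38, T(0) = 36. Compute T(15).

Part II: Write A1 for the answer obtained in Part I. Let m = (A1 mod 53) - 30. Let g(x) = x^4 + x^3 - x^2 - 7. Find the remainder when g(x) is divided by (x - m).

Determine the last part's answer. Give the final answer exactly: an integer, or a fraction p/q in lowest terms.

Part I: T(2) = -1*(38) + 3*(36) = 70; iterating: T(2)=70, T(3)=44, T(4)=166, T(5)=-34, T(6)=532, T(7)=-634, T(8)=2230, T(9)=-4132, T(10)=10822, T(11)=-23218, T(12)=55684, T(13)=-125338, T(14)=292390, T(15)=-668404; answer -668404
Part II: A1 = -668404; m = 2; remainder = value at the root: 1*(2)^4 + 1*(2)^3 - 1*(2)^2 - 7 = (16) + (8) + (-4) + (-7) = 13; answer 13

13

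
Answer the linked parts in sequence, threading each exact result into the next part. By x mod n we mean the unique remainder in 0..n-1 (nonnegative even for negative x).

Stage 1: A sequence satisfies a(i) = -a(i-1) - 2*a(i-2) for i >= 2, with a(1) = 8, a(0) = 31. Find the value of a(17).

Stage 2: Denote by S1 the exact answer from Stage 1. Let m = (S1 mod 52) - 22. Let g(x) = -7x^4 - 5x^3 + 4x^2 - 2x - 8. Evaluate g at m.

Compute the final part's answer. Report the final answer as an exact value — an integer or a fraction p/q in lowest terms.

-31000

Stage 1: a(2) = -1*(8) - 2*(31) = -70; iterating: a(2)=-70, a(3)=54, a(4)=86, a(5)=-194, a(6)=22, a(7)=366, a(8)=-410, a(9)=-322, a(10)=1142, a(11)=-498, a(12)=-1786, a(13)=2782, a(14)=790, a(15)=-6354, a(16)=4774, a(17)=7934; answer 7934
Stage 2: S1 = 7934; m = 8; -7*(8)^4 - 5*(8)^3 + 4*(8)^2 - 2*(8)^1 - 8 = (-28672) + (-2560) + (256) + (-16) + (-8) = -31000; answer -31000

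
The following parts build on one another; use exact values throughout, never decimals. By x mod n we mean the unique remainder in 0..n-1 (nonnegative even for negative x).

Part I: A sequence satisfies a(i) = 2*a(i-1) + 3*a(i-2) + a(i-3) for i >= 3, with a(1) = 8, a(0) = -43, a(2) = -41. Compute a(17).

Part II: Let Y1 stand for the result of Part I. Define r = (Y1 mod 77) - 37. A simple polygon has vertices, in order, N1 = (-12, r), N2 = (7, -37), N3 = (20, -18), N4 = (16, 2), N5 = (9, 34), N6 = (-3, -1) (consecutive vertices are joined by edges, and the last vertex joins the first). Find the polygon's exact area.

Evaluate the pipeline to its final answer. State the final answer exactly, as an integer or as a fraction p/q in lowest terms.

2273/2

Part I: a(3) = 2*(-41) + 3*(8) + 1*(-43) = -101; iterating: a(3)=-101, a(4)=-317, a(5)=-978, a(6)=-3008, a(7)=-9267, a(8)=-28536, a(9)=-87881, a(10)=-270637, a(11)=-833453, a(12)=-2566698, a(13)=-7904392, a(14)=-24342331, a(15)=-74964536, a(16)=-230860457, a(17)=-710956853; answer -710956853
Part II: Y1 = -710956853; r = -28; cross terms: (-12*-37 - 7*-28)=640, (7*-18 - 20*-37)=614, (20*2 - 16*-18)=328, (16*34 - 9*2)=526, (9*-1 - -3*34)=93, (-3*-28 - -12*-1)=72; twice the area = |2273| = 2273; area = 2273/2; answer 2273/2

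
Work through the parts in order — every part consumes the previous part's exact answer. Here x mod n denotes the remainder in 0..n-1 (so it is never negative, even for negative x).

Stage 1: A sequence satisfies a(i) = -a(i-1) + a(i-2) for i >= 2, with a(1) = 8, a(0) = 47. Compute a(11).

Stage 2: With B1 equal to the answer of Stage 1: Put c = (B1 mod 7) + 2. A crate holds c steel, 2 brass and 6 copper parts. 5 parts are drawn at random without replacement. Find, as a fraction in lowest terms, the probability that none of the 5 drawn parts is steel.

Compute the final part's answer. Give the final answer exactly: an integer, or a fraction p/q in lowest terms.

Stage 1: a(2) = -1*(8) + 1*(47) = 39; iterating: a(2)=39, a(3)=-31, a(4)=70, a(5)=-101, a(6)=171, a(7)=-272, a(8)=443, a(9)=-715, a(10)=1158, a(11)=-1873; answer -1873
Stage 2: B1 = -1873; c = 5; total draws C(13,5) = 1287; favorable C(8,5) = 56; P = 56/1287; answer 56/1287

56/1287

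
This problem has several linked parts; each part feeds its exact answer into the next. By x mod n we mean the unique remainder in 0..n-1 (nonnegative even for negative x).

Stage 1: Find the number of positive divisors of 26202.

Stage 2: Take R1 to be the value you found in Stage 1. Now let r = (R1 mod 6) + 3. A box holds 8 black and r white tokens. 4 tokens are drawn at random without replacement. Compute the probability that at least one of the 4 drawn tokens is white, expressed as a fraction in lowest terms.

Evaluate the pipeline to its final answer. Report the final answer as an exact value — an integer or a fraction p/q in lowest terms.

37/39

Stage 1: 26202 = 2 * 3 * 11 * 397; number of divisors = (1+1) * (1+1) * (1+1) * (1+1) = 16; answer 16
Stage 2: R1 = 16; r = 7; total draws C(15,4) = 1365; complement C(8,4) = 70; favorable 1365 - 70 = 1295; P = 37/39; answer 37/39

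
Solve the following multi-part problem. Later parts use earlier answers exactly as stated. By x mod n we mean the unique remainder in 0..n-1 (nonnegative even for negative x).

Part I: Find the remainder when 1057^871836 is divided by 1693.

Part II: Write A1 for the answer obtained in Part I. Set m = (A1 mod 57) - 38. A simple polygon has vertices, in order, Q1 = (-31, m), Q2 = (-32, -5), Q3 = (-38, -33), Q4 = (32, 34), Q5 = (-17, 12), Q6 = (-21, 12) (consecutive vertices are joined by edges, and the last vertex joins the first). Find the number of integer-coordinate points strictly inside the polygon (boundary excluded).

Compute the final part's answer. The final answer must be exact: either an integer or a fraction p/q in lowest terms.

Part I: squarings mod 1693: 1057^1=1057, 1057^2=1562, 1057^4=231, 1057^8=878, 1057^16=569, 1057^32=398, 1057^64=955, 1057^128=1191, 1057^256=1440, 1057^512=1368, 1057^1024=659, 1057^2048=873, 1057^4096=279, 1057^8192=1656, 1057^16384=1369, 1057^32768=10, 1057^65536=100, 1057^131072=1535, 1057^262144=1262, 1057^524288=1224; 1057^871836 = 1057^4 * 1057^8 * 1057^16 * 1057^128 * 1057^256 * 1057^1024 * 1057^2048 * 1057^16384 * 1057^65536 * 1057^262144 * 1057^524288 = 561 (mod 1693); answer 561
Part II: A1 = 561; m = 10; cross terms: (-31*-5 - -32*10)=475, (-32*-33 - -38*-5)=866, (-38*34 - 32*-33)=-236, (32*12 - -17*34)=962, (-17*12 - -21*12)=48, (-21*10 - -31*12)=162; twice the area = |2277| = 2277; area = 2277/2; boundary points = 1 + 2 + 1 + 1 + 4 + 2 = 11; strictly interior points = area - boundary/2 + 1 = 1134; answer 1134

1134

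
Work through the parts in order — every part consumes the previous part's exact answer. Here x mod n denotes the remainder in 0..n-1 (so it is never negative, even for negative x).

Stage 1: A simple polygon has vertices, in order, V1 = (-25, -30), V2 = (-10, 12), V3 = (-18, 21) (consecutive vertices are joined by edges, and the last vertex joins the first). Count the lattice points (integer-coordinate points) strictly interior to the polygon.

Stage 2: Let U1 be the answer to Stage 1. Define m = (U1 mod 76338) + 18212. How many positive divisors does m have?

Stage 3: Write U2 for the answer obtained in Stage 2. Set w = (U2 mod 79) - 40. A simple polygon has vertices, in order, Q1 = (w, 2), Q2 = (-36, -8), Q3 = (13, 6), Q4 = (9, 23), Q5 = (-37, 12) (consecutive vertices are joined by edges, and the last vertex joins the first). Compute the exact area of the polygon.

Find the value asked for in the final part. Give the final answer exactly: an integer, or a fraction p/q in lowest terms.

865

Stage 1: cross terms: (-25*12 - -10*-30)=-600, (-10*21 - -18*12)=6, (-18*-30 - -25*21)=1065; twice the area = |471| = 471; area = 471/2; boundary points = 3 + 1 + 1 = 5; strictly interior points = area - boundary/2 + 1 = 234; answer 234
Stage 2: U1 = 234; m = 18446; 18446 = 2 * 23 * 401; number of divisors = (1+1) * (1+1) * (1+1) = 8; answer 8
Stage 3: U2 = 8; w = -32; cross terms: (-32*-8 - -36*2)=328, (-36*6 - 13*-8)=-112, (13*23 - 9*6)=245, (9*12 - -37*23)=959, (-37*2 - -32*12)=310; twice the area = |1730| = 1730; area = 865; answer 865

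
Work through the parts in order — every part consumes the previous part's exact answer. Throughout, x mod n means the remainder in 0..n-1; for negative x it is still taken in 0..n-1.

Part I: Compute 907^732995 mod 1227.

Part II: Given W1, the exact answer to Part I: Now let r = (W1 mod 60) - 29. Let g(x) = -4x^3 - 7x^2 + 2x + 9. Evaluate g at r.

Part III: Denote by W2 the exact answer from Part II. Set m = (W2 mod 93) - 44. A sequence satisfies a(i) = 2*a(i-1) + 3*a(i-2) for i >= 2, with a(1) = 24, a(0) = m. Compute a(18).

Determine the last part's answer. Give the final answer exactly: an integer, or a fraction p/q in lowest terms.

Part I: squarings mod 1227: 907^1=907, 907^2=559, 907^4=823, 907^8=25, 907^16=625, 907^32=439, 907^64=82, 907^128=589, 907^256=907, 907^512=559, 907^1024=823, 907^2048=25, 907^4096=625, 907^8192=439, 907^16384=82, 907^32768=589, 907^65536=907, 907^131072=559, 907^262144=823, 907^524288=25; 907^732995 = 907^1 * 907^2 * 907^64 * 907^256 * 907^512 * 907^1024 * 907^2048 * 907^8192 * 907^65536 * 907^131072 * 907^524288 = 1159 (mod 1227); answer 1159
Part II: W1 = 1159; r = -10; -4*(-10)^3 - 7*(-10)^2 + 2*(-10)^1 + 9 = (4000) + (-700) + (-20) + (9) = 3289; answer 3289
Part III: W2 = 3289; m = -10; a(2) = 2*(24) + 3*(-10) = 18; iterating: a(2)=18, a(3)=108, a(4)=270, a(5)=864, a(6)=2538, a(7)=7668, a(8)=22950, a(9)=68904, a(10)=206658, a(11)=620028, a(12)=1860030, a(13)=5580144, a(14)=16740378, a(15)=50221188, a(16)=150663510, a(17)=451990584, a(18)=1355971698; answer 1355971698

1355971698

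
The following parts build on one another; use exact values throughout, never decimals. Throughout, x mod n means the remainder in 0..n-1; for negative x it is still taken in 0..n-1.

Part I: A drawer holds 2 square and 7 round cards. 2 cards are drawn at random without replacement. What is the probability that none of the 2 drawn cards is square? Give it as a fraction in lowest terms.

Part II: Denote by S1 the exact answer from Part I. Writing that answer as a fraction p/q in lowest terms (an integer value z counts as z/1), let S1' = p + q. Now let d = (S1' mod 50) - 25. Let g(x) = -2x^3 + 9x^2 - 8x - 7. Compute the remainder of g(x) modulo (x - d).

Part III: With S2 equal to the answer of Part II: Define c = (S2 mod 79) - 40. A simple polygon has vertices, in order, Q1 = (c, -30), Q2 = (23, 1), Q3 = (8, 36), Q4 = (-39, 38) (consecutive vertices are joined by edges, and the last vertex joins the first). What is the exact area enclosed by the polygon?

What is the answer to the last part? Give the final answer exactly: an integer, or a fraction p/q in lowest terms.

Part I: total draws C(9,2) = 36; favorable C(7,2) = 21; P = 7/12; answer 7/12
Part II: S1 = 7/12; threaded value p + q = 19; d = -6; remainder = value at the root: -2*(-6)^3 + 9*(-6)^2 - 8*(-6)^1 - 7 = (432) + (324) + (48) + (-7) = 797; answer 797
Part III: S2 = 797; c = -33; cross terms: (-33*1 - 23*-30)=657, (23*36 - 8*1)=820, (8*38 - -39*36)=1708, (-39*-30 - -33*38)=2424; twice the area = |5609| = 5609; area = 5609/2; answer 5609/2

5609/2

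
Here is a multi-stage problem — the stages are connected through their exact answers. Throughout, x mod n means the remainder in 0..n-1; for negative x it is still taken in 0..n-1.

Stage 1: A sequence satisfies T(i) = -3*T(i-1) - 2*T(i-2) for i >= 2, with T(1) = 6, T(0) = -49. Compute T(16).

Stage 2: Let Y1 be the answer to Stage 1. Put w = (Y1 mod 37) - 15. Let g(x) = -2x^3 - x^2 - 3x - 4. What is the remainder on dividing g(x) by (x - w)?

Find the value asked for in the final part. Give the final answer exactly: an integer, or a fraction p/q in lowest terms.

Stage 1: T(2) = -3*(6) - 2*(-49) = 80; iterating: T(2)=80, T(3)=-252, T(4)=596, T(5)=-1284, T(6)=2660, T(7)=-5412, T(8)=10916, T(9)=-21924, T(10)=43940, T(11)=-87972, T(12)=176036, T(13)=-352164, T(14)=704420, T(15)=-1408932, T(16)=2817956; answer 2817956
Stage 2: Y1 = 2817956; w = 21; remainder = value at the root: -2*(21)^3 - 1*(21)^2 - 3*(21)^1 - 4 = (-18522) + (-441) + (-63) + (-4) = -19030; answer -19030

-19030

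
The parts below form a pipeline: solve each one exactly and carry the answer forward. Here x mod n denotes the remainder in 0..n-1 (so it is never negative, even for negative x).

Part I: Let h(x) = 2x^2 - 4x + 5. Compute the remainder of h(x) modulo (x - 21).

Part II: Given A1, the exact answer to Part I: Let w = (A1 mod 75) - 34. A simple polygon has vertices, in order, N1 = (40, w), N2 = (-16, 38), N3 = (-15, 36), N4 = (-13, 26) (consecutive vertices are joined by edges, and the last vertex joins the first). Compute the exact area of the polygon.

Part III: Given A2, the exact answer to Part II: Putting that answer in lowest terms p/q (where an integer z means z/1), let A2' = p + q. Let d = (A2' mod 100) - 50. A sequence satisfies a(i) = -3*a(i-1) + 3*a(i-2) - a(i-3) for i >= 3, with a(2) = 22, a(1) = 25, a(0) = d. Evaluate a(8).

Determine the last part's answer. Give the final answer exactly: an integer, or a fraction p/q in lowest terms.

Part I: remainder = value at the root: 2*(21)^2 - 4*(21)^1 + 5 = (882) + (-84) + (5) = 803; answer 803
Part II: A1 = 803; w = 19; cross terms: (40*38 - -16*19)=1824, (-16*36 - -15*38)=-6, (-15*26 - -13*36)=78, (-13*19 - 40*26)=-1287; twice the area = |609| = 609; area = 609/2; answer 609/2
Part III: A2 = 609/2; threaded value p + q = 611; d = -39; a(3) = -3*(22) + 3*(25) - 1*(-39) = 48; iterating: a(3)=48, a(4)=-103, a(5)=431, a(6)=-1650, a(7)=6346, a(8)=-24419; answer -24419

-24419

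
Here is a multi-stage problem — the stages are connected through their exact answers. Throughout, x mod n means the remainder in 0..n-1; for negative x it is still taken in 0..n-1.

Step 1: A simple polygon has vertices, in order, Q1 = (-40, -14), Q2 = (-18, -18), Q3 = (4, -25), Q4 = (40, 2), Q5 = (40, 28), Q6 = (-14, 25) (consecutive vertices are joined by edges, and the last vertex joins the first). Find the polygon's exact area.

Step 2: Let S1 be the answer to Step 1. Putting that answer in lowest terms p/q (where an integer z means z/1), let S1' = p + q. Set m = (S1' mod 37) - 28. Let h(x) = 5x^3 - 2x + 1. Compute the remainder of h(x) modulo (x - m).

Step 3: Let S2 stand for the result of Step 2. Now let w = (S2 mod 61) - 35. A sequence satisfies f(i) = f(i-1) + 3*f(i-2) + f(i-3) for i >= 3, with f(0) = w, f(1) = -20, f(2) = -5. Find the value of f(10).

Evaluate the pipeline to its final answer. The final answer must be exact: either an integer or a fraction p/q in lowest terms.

Step 1: cross terms: (-40*-18 - -18*-14)=468, (-18*-25 - 4*-18)=522, (4*2 - 40*-25)=1008, (40*28 - 40*2)=1040, (40*25 - -14*28)=1392, (-14*-14 - -40*25)=1196; twice the area = |5626| = 5626; area = 2813; answer 2813
Step 2: S1 = 2813; threaded value p + q = 2814; m = -26; remainder = value at the root: 5*(-26)^3 - 2*(-26)^1 + 1 = (-87880) + (52) + (1) = -87827; answer -87827
Step 3: S2 = -87827; w = -22; f(3) = 1*(-5) + 3*(-20) + 1*(-22) = -87; iterating: f(3)=-87, f(4)=-122, f(5)=-388, f(6)=-841, f(7)=-2127, f(8)=-5038, f(9)=-12260, f(10)=-29501; answer -29501

-29501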